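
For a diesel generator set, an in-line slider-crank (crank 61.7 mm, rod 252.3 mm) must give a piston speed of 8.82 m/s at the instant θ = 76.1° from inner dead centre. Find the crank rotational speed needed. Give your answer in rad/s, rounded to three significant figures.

For an in-line slider-crank, |v_piston| = rω|sinθ|·[1 + r cosθ/√(L² − r² sin²θ)].
With r = 0.0617 m, L = 0.2523 m, θ = 76.1°: the bracketed kinematic factor |dx/dθ| = 0.063515 m.
ω = v/|dx/dθ| = 8.82/0.063515 = 138.86 rad/s.

139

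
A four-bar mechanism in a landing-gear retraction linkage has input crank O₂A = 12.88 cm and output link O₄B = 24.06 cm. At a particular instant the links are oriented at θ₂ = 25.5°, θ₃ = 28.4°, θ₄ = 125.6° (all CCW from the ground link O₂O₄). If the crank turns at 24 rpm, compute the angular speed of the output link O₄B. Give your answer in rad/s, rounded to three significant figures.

0.0686

ω₂ = 2.513 rad/s (from 24 rpm).
Differentiating the loop-closure r₂e^{iθ₂}+r₃e^{iθ₃}=r₁+r₄e^{iθ₄} gives r₂ω₂e^{iθ₂}+r₃ω₃e^{iθ₃}=r₄ω₄e^{iθ₄}.
Eliminating the other unknown: ω₄ = r₂ω₂ sin(θ₂−θ₃) / [r₄ sin(θ₄−θ₃)].
Numerator sine = -0.05059; denominator sine = +0.99211.
Result = 0.1288·2.513·(-0.05059) / (0.2406·(+0.99211)) = -0.06861 rad/s; magnitude 0.06861 rad/s.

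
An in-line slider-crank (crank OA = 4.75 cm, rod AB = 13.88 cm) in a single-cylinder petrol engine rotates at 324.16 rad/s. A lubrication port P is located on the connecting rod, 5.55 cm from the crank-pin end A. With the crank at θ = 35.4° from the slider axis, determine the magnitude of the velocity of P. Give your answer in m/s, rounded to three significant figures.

12.5

ω = 324.2 rad/s.  Crank-pin speed |V_A| = rω = 15.398 m/s, perpendicular to OA.
Rod angle: sinφ = −(r/L) sinθ ⇒ φ = -11.434°; ω_rod = −rω cosθ/√(L²−r²sin²θ) = -92.256 rad/s.
V_P = V_A + ω_rod × AP, with AP = 0.0555 m along the rod.
Components: V_Px = −rω sinθ − a·ω_rod·sinφ = -9.9346 m/s;  V_Py = rω cosθ + a·ω_rod·cosφ = +7.5324 m/s.
|V_P| = √(V_Px² + V_Py²) = 12.467 m/s.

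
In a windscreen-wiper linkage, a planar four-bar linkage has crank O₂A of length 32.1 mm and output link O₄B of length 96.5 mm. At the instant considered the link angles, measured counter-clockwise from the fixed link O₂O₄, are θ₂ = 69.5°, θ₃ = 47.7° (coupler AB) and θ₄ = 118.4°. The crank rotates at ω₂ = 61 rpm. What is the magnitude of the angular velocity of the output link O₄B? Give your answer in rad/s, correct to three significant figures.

ω₂ = 6.388 rad/s (from 61 rpm).
Differentiating the loop-closure r₂e^{iθ₂}+r₃e^{iθ₃}=r₁+r₄e^{iθ₄} gives r₂ω₂e^{iθ₂}+r₃ω₃e^{iθ₃}=r₄ω₄e^{iθ₄}.
Eliminating the other unknown: ω₄ = r₂ω₂ sin(θ₂−θ₃) / [r₄ sin(θ₄−θ₃)].
Numerator sine = +0.37137; denominator sine = +0.94380.
Result = 0.0321·6.388·(+0.37137) / (0.0965·(+0.94380)) = +0.8361 rad/s; magnitude 0.8361 rad/s.

0.836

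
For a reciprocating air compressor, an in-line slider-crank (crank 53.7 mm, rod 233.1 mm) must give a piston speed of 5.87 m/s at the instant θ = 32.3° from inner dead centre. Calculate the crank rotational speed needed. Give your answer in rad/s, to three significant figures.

For an in-line slider-crank, |v_piston| = rω|sinθ|·[1 + r cosθ/√(L² − r² sin²θ)].
With r = 0.0537 m, L = 0.2331 m, θ = 32.3°: the bracketed kinematic factor |dx/dθ| = 0.034325 m.
ω = v/|dx/dθ| = 5.87/0.034325 = 171.01 rad/s.

171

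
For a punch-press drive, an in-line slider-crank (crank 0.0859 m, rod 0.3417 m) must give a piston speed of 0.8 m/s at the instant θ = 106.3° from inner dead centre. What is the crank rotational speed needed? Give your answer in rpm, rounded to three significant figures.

For an in-line slider-crank, |v_piston| = rω|sinθ|·[1 + r cosθ/√(L² − r² sin²θ)].
With r = 0.0859 m, L = 0.3417 m, θ = 106.3°: the bracketed kinematic factor |dx/dθ| = 0.076453 m.
ω = v/|dx/dθ| = 0.8/0.076453 = 10.464 rad/s.
N = 60ω/(2π) = 99.923 rpm.

99.9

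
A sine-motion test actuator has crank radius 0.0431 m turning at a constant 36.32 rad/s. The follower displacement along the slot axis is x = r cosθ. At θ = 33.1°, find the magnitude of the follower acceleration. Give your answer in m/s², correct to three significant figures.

47.6

ω = 36.32 rad/s
x = r cosθ ⇒ ẍ = −rω² cosθ (ω constant).
|a| = rω²|cosθ| = 0.0431·(36.32)²·|cos 33.1°| = 47.629 m/s².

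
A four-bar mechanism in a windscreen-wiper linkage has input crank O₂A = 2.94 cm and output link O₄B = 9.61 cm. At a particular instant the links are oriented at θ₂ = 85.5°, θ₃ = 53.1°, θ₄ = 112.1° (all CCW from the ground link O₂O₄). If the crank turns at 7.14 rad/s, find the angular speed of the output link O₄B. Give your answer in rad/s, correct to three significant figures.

1.37

ω₂ = 7.14 rad/s
Differentiating the loop-closure r₂e^{iθ₂}+r₃e^{iθ₃}=r₁+r₄e^{iθ₄} gives r₂ω₂e^{iθ₂}+r₃ω₃e^{iθ₃}=r₄ω₄e^{iθ₄}.
Eliminating the other unknown: ω₄ = r₂ω₂ sin(θ₂−θ₃) / [r₄ sin(θ₄−θ₃)].
Numerator sine = +0.53583; denominator sine = +0.85717.
Result = 0.0294·7.14·(+0.53583) / (0.0961·(+0.85717)) = +1.3655 rad/s; magnitude 1.3655 rad/s.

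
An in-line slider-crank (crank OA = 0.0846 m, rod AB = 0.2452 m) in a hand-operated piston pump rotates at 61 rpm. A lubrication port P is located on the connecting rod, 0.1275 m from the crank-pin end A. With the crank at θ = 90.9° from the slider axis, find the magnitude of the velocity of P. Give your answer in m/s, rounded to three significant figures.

0.539

ω = 6.388 rad/s.  Crank-pin speed |V_A| = rω = 0.54042 m/s, perpendicular to OA.
Rod angle: sinφ = −(r/L) sinθ ⇒ φ = -20.181°; ω_rod = −rω cosθ/√(L²−r²sin²θ) = +0.036883 rad/s.
V_P = V_A + ω_rod × AP, with AP = 0.1275 m along the rod.
Components: V_Px = −rω sinθ − a·ω_rod·sinφ = -0.53873 m/s;  V_Py = rω cosθ + a·ω_rod·cosφ = -0.0040746 m/s.
|V_P| = √(V_Px² + V_Py²) = 0.53874 m/s.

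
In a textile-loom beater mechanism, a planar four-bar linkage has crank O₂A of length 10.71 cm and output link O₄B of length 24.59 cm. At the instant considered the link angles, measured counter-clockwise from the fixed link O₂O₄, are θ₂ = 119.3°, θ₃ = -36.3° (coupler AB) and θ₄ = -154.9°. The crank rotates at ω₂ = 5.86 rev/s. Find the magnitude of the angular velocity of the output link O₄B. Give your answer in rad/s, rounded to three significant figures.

ω₂ = 36.82 rad/s (from 5.86 rev/s).
Differentiating the loop-closure r₂e^{iθ₂}+r₃e^{iθ₃}=r₁+r₄e^{iθ₄} gives r₂ω₂e^{iθ₂}+r₃ω₃e^{iθ₃}=r₄ω₄e^{iθ₄}.
Eliminating the other unknown: ω₄ = r₂ω₂ sin(θ₂−θ₃) / [r₄ sin(θ₄−θ₃)].
Numerator sine = +0.41310; denominator sine = -0.87798.
Result = 0.1071·36.82·(+0.41310) / (0.2459·(-0.87798)) = -7.5454 rad/s; magnitude 7.5454 rad/s.

7.55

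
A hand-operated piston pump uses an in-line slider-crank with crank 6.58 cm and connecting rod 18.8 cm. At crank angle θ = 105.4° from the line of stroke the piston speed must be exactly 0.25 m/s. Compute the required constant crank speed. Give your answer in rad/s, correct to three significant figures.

4.37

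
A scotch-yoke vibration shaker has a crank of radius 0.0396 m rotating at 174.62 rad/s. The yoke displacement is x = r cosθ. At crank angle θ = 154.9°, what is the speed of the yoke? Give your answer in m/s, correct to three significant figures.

ω = 174.6 rad/s
x = r cosθ ⇒ ẋ = −rω sinθ.
|v| = rω|sinθ| = 0.0396·174.6·|sin 154.9°| = 2.9333 m/s.

2.93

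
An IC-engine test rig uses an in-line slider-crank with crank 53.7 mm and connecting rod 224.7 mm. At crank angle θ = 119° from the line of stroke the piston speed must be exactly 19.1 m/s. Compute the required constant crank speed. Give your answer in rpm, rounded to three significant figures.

4410

For an in-line slider-crank, |v_piston| = rω|sinθ|·[1 + r cosθ/√(L² − r² sin²θ)].
With r = 0.0537 m, L = 0.2247 m, θ = 119°: the bracketed kinematic factor |dx/dθ| = 0.041402 m.
ω = v/|dx/dθ| = 19.1/0.041402 = 461.33 rad/s.
N = 60ω/(2π) = 4405.3 rpm.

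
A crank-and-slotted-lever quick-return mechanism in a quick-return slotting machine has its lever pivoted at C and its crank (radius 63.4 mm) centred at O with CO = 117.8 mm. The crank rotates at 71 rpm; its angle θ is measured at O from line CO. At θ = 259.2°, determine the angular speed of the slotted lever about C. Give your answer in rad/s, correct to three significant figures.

1.29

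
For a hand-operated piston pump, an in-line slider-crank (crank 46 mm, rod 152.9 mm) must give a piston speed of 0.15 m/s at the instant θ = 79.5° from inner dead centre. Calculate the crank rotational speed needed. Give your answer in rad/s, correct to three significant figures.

For an in-line slider-crank, |v_piston| = rω|sinθ|·[1 + r cosθ/√(L² − r² sin²θ)].
With r = 0.046 m, L = 0.1529 m, θ = 79.5°: the bracketed kinematic factor |dx/dθ| = 0.047826 m.
ω = v/|dx/dθ| = 0.15/0.047826 = 3.1364 rad/s.

3.14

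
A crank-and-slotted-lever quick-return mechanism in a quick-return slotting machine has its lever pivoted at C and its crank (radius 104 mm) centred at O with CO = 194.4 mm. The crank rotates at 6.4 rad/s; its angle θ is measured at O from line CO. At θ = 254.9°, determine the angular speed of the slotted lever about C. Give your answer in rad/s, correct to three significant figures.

0.933

ω = 6.4 rad/s
Crank pin A relative to C: A = (d + r cosθ, r sinθ); lever angle φ = atan2(r sinθ, d + r cosθ).
Differentiating tanφ: φ̇ = rω(d cosθ + r)/(d² + r² + 2dr cosθ).
d² + r² + 2dr cosθ = |CA|² = 0.0380738 m²;  d cosθ + r = +0.053358 m.
|ω_lever| = |0.104·6.4·+0.053358| / 0.0380738 = 0.93279 rad/s.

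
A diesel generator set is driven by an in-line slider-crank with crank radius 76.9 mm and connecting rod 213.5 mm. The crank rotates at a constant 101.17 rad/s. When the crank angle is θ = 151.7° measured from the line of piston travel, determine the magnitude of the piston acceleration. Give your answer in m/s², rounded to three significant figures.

ω = 101.2 rad/s
x(θ) = r cosθ + √(L² − r² sin²θ); with ω constant, a = ω²·d²x/dθ².
d²x/dθ² = −r cosθ − r²(cos2θ)/√u − r⁴ sin²2θ/(4u^{3/2}),  u = L² − r² sin²θ = 0.0442531 m².
Substituting r = 0.0769 m, L = 0.2135 m, θ = 151.7°: d²x/dθ² = +0.051579 m.
a = ω²·d²x/dθ² = (101.2)²·(+0.051579) = +527.93 m/s²;  |a| = 527.93 m/s².

528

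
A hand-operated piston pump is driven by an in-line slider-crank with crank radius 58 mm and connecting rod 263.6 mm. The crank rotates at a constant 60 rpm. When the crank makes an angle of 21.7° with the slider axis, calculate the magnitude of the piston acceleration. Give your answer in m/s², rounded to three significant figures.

ω = 2π·60/60 = 6.283 rad/s
x(θ) = r cosθ + √(L² − r² sin²θ); with ω constant, a = ω²·d²x/dθ².
d²x/dθ² = −r cosθ − r²(cos2θ)/√u − r⁴ sin²2θ/(4u^{3/2}),  u = L² − r² sin²θ = 0.0690251 m².
Substituting r = 0.058 m, L = 0.2636 m, θ = 21.7°: d²x/dθ² = -0.063267 m.
a = ω²·d²x/dθ² = (6.283)²·(-0.063267) = -2.4977 m/s²;  |a| = 2.4977 m/s².

2.50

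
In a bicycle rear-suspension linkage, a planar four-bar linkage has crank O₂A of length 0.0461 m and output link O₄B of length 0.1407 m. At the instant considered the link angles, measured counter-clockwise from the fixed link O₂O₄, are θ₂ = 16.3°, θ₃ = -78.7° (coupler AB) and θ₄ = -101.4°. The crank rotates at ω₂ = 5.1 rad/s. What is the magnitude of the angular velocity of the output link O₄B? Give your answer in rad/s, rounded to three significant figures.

ω₂ = 5.1 rad/s
Differentiating the loop-closure r₂e^{iθ₂}+r₃e^{iθ₃}=r₁+r₄e^{iθ₄} gives r₂ω₂e^{iθ₂}+r₃ω₃e^{iθ₃}=r₄ω₄e^{iθ₄}.
Eliminating the other unknown: ω₄ = r₂ω₂ sin(θ₂−θ₃) / [r₄ sin(θ₄−θ₃)].
Numerator sine = +0.99619; denominator sine = -0.38591.
Result = 0.0461·5.1·(+0.99619) / (0.1407·(-0.38591)) = -4.3136 rad/s; magnitude 4.3136 rad/s.

4.31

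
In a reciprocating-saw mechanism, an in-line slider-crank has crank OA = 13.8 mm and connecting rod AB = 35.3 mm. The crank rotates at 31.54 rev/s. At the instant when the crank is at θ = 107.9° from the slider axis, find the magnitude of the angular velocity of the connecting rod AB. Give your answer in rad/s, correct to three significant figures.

25.7

ω = 198.2 rad/s (converted from 31.54 rev/s).
The rod makes angle φ with the slider axis where L sinφ = r sinθ; differentiating, L cosφ·φ̇ = r ω cosθ.
L cosφ = √(L² − r² sin²θ) = 0.032766 m.
|ω_rod| = r ω |cosθ| / √(L² − r² sin²θ) = 0.0138·198.2·0.30736/0.032766 = 25.653 rad/s.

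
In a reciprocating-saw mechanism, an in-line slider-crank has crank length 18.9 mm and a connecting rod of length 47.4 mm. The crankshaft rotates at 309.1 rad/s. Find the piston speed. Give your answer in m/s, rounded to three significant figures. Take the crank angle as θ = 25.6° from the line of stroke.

3.45

ω = 309.1 rad/s
For an in-line slider-crank, x = r cosθ + √(L² − r² sin²θ), so v = −rω sinθ·[1 + r cosθ/√(L² − r² sin²θ)].
With r = 0.0189 m, L = 0.0474 m, θ = 25.6°: √(L² − r² sin²θ) = 0.046691 m.
v = −0.0189·309.1·0.43209·[1 + 0.0189·0.90183/0.046691] = -3.4457 m/s.
|v| = 3.4457 m/s.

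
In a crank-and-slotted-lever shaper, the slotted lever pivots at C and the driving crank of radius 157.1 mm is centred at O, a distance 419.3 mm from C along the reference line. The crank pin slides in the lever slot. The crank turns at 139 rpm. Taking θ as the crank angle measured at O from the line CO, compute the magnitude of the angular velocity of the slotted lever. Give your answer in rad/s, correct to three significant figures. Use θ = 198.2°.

7.32

ω = 14.56 rad/s (from 139 rpm).
Crank pin A relative to C: A = (d + r cosθ, r sinθ); lever angle φ = atan2(r sinθ, d + r cosθ).
Differentiating tanφ: φ̇ = rω(d cosθ + r)/(d² + r² + 2dr cosθ).
d² + r² + 2dr cosθ = |CA|² = 0.0753397 m²;  d cosθ + r = -0.24122 m.
|ω_lever| = |0.1571·14.56·-0.24122| / 0.0753397 = 7.3217 rad/s.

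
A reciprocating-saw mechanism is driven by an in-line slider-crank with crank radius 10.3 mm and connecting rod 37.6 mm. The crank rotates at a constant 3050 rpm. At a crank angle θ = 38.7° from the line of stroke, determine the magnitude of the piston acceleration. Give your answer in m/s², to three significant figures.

ω = 2π·3050/60 = 319.4 rad/s
x(θ) = r cosθ + √(L² − r² sin²θ); with ω constant, a = ω²·d²x/dθ².
d²x/dθ² = −r cosθ − r²(cos2θ)/√u − r⁴ sin²2θ/(4u^{3/2}),  u = L² − r² sin²θ = 0.00137229 m².
Substituting r = 0.0103 m, L = 0.0376 m, θ = 38.7°: d²x/dθ² = -0.0087159 m.
a = ω²·d²x/dθ² = (319.4)²·(-0.0087159) = -889.14 m/s²;  |a| = 889.14 m/s².

889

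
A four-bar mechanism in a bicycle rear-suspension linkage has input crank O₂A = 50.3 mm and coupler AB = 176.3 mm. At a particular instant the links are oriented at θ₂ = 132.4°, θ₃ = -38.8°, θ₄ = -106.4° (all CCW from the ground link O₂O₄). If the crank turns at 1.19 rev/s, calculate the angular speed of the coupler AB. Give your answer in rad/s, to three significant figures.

1.97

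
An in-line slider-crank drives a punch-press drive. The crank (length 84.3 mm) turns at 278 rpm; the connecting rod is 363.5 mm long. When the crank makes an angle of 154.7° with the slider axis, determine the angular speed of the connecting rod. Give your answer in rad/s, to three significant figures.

6.13

ω = 29.11 rad/s (converted from 278 rpm).
The rod makes angle φ with the slider axis where L sinφ = r sinθ; differentiating, L cosφ·φ̇ = r ω cosθ.
L cosφ = √(L² − r² sin²θ) = 0.36171 m.
|ω_rod| = r ω |cosθ| / √(L² − r² sin²θ) = 0.0843·29.11·0.90408/0.36171 = 6.1341 rad/s.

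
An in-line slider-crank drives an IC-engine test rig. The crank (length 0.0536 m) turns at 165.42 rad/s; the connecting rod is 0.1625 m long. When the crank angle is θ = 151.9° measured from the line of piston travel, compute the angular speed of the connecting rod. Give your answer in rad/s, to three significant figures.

ω = 165.4 rad/s
The rod makes angle φ with the slider axis where L sinφ = r sinθ; differentiating, L cosφ·φ̇ = r ω cosθ.
L cosφ = √(L² − r² sin²θ) = 0.16053 m.
|ω_rod| = r ω |cosθ| / √(L² − r² sin²θ) = 0.0536·165.4·0.88213/0.16053 = 48.723 rad/s.

48.7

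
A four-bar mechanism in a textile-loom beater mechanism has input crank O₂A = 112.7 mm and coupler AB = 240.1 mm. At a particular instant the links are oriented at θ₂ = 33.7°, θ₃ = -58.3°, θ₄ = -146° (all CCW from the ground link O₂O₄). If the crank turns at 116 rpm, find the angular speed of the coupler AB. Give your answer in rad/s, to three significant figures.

ω₂ = 12.15 rad/s (from 116 rpm).
Differentiating the loop-closure r₂e^{iθ₂}+r₃e^{iθ₃}=r₁+r₄e^{iθ₄} gives r₂ω₂e^{iθ₂}+r₃ω₃e^{iθ₃}=r₄ω₄e^{iθ₄}.
Eliminating the other unknown: ω₃ = r₂ω₂ sin(θ₄−θ₂) / [r₃ sin(θ₃−θ₄)].
Numerator sine = -0.00524; denominator sine = +0.99919.
Result = 0.1127·12.15·(-0.00524) / (0.2401·(+0.99919)) = -0.029879 rad/s; magnitude 0.029879 rad/s.

0.0299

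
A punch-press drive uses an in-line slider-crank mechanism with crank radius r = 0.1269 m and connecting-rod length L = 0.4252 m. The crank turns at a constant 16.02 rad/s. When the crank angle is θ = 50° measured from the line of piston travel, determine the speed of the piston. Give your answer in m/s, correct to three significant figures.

ω = 16.02 rad/s
For an in-line slider-crank, x = r cosθ + √(L² − r² sin²θ), so v = −rω sinθ·[1 + r cosθ/√(L² − r² sin²θ)].
With r = 0.1269 m, L = 0.4252 m, θ = 50°: √(L² − r² sin²θ) = 0.41394 m.
v = −0.1269·16.02·0.76604·[1 + 0.1269·0.64279/0.41394] = -1.8642 m/s.
|v| = 1.8642 m/s.

1.86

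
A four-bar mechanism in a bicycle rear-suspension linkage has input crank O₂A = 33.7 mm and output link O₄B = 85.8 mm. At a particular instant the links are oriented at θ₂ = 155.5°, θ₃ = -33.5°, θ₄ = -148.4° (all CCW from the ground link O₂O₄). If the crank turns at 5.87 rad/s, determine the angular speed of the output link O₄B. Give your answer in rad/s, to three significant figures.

0.398

ω₂ = 5.87 rad/s
Differentiating the loop-closure r₂e^{iθ₂}+r₃e^{iθ₃}=r₁+r₄e^{iθ₄} gives r₂ω₂e^{iθ₂}+r₃ω₃e^{iθ₃}=r₄ω₄e^{iθ₄}.
Eliminating the other unknown: ω₄ = r₂ω₂ sin(θ₂−θ₃) / [r₄ sin(θ₄−θ₃)].
Numerator sine = -0.15643; denominator sine = -0.90704.
Result = 0.0337·5.87·(-0.15643) / (0.0858·(-0.90704)) = +0.39764 rad/s; magnitude 0.39764 rad/s.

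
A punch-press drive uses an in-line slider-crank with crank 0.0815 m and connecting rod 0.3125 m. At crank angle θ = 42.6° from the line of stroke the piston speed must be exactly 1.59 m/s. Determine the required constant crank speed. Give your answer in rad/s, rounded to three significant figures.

For an in-line slider-crank, |v_piston| = rω|sinθ|·[1 + r cosθ/√(L² − r² sin²θ)].
With r = 0.0815 m, L = 0.3125 m, θ = 42.6°: the bracketed kinematic factor |dx/dθ| = 0.065925 m.
ω = v/|dx/dθ| = 1.59/0.065925 = 24.118 rad/s.

24.1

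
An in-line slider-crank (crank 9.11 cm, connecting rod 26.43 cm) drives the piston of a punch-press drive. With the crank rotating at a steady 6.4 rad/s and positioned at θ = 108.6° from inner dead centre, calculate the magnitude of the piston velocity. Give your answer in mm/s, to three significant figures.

488

ω = 6.4 rad/s
For an in-line slider-crank, x = r cosθ + √(L² − r² sin²θ), so v = −rω sinθ·[1 + r cosθ/√(L² − r² sin²θ)].
With r = 0.0911 m, L = 0.2643 m, θ = 108.6°: √(L² − r² sin²θ) = 0.2498 m.
v = −0.0911·6.4·0.94777·[1 + 0.0911·-0.31896/0.2498] = -0.48831 m/s.
|v| = 0.48831 m/s = 488.31 mm/s.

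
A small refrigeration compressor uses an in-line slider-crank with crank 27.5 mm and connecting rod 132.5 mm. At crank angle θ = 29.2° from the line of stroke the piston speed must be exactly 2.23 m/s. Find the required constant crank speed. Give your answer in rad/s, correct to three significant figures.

For an in-line slider-crank, |v_piston| = rω|sinθ|·[1 + r cosθ/√(L² − r² sin²θ)].
With r = 0.0275 m, L = 0.1325 m, θ = 29.2°: the bracketed kinematic factor |dx/dθ| = 0.015859 m.
ω = v/|dx/dθ| = 2.23/0.015859 = 140.61 rad/s.

141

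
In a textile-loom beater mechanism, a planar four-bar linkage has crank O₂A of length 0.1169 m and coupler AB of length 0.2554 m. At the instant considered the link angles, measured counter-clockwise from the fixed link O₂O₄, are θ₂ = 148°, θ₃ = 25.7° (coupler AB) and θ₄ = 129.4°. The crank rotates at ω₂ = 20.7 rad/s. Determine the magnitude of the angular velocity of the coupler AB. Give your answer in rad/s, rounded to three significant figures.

3.11

ω₂ = 20.7 rad/s
Differentiating the loop-closure r₂e^{iθ₂}+r₃e^{iθ₃}=r₁+r₄e^{iθ₄} gives r₂ω₂e^{iθ₂}+r₃ω₃e^{iθ₃}=r₄ω₄e^{iθ₄}.
Eliminating the other unknown: ω₃ = r₂ω₂ sin(θ₄−θ₂) / [r₃ sin(θ₃−θ₄)].
Numerator sine = -0.31896; denominator sine = -0.97155.
Result = 0.1169·20.7·(-0.31896) / (0.2554·(-0.97155)) = +3.1105 rad/s; magnitude 3.1105 rad/s.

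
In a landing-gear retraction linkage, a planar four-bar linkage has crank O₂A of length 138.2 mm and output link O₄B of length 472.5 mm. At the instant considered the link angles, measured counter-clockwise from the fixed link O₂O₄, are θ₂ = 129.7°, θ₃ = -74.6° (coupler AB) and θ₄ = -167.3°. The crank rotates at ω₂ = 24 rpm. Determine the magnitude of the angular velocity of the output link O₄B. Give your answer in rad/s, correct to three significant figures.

0.303

ω₂ = 2.513 rad/s (from 24 rpm).
Differentiating the loop-closure r₂e^{iθ₂}+r₃e^{iθ₃}=r₁+r₄e^{iθ₄} gives r₂ω₂e^{iθ₂}+r₃ω₃e^{iθ₃}=r₄ω₄e^{iθ₄}.
Eliminating the other unknown: ω₄ = r₂ω₂ sin(θ₂−θ₃) / [r₄ sin(θ₄−θ₃)].
Numerator sine = -0.41151; denominator sine = -0.99889.
Result = 0.1382·2.513·(-0.41151) / (0.4725·(-0.99889)) = +0.30284 rad/s; magnitude 0.30284 rad/s.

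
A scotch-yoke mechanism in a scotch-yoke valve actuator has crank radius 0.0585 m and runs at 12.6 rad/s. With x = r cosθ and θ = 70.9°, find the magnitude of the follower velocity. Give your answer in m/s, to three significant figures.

ω = 12.6 rad/s
x = r cosθ ⇒ ẋ = −rω sinθ.
|v| = rω|sinθ| = 0.0585·12.6·|sin 70.9°| = 0.69652 m/s.

0.697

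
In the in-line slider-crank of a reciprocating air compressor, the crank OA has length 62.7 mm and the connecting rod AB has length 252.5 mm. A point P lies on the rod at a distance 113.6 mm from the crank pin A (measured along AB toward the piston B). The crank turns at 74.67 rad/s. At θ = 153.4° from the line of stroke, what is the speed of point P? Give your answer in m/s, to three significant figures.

2.98

ω = 74.67 rad/s.  Crank-pin speed |V_A| = rω = 4.6818 m/s, perpendicular to OA.
Rod angle: sinφ = −(r/L) sinθ ⇒ φ = -6.384°; ω_rod = −rω cosθ/√(L²−r²sin²θ) = +16.683 rad/s.
V_P = V_A + ω_rod × AP, with AP = 0.1136 m along the rod.
Components: V_Px = −rω sinθ − a·ω_rod·sinφ = -1.8856 m/s;  V_Py = rω cosθ + a·ω_rod·cosφ = -2.3029 m/s.
|V_P| = √(V_Px² + V_Py²) = 2.9764 m/s.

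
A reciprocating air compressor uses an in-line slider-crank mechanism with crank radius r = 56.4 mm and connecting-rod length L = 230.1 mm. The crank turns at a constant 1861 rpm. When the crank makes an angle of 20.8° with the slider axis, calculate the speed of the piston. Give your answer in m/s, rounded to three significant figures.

4.80

ω = 2π·1861/60 = 194.9 rad/s
For an in-line slider-crank, x = r cosθ + √(L² − r² sin²θ), so v = −rω sinθ·[1 + r cosθ/√(L² − r² sin²θ)].
With r = 0.0564 m, L = 0.2301 m, θ = 20.8°: √(L² − r² sin²θ) = 0.22923 m.
v = −0.0564·194.9·0.35511·[1 + 0.0564·0.93483/0.22923] = -4.8009 m/s.
|v| = 4.8009 m/s.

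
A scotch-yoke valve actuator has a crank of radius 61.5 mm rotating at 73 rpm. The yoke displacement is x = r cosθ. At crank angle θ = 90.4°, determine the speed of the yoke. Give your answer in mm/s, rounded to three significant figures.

ω = 7.645 rad/s (from 73 rpm).
x = r cosθ ⇒ ẋ = −rω sinθ.
|v| = rω|sinθ| = 0.0615·7.645·|sin 90.4°| = 0.47013 m/s = 470.13 mm/s.

470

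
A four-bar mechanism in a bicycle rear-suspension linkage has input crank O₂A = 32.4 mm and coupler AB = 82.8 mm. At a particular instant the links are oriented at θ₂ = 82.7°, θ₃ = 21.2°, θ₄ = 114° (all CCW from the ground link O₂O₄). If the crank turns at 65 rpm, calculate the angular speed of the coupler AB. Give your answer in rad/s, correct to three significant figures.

ω₂ = 6.807 rad/s (from 65 rpm).
Differentiating the loop-closure r₂e^{iθ₂}+r₃e^{iθ₃}=r₁+r₄e^{iθ₄} gives r₂ω₂e^{iθ₂}+r₃ω₃e^{iθ₃}=r₄ω₄e^{iθ₄}.
Eliminating the other unknown: ω₃ = r₂ω₂ sin(θ₄−θ₂) / [r₃ sin(θ₃−θ₄)].
Numerator sine = +0.51952; denominator sine = -0.99881.
Result = 0.0324·6.807·(+0.51952) / (0.0828·(-0.99881)) = -1.3854 rad/s; magnitude 1.3854 rad/s.

1.39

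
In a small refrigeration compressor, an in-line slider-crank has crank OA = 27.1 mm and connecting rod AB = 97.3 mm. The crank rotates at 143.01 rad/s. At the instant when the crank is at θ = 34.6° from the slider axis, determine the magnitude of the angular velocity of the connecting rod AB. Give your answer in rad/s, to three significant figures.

33.2

ω = 143 rad/s
The rod makes angle φ with the slider axis where L sinφ = r sinθ; differentiating, L cosφ·φ̇ = r ω cosθ.
L cosφ = √(L² − r² sin²θ) = 0.096075 m.
|ω_rod| = r ω |cosθ| / √(L² − r² sin²θ) = 0.0271·143·0.82314/0.096075 = 33.204 rad/s.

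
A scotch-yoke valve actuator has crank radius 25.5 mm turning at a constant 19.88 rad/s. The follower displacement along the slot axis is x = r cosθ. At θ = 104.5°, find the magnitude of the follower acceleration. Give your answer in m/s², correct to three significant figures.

ω = 19.88 rad/s
x = r cosθ ⇒ ẍ = −rω² cosθ (ω constant).
|a| = rω²|cosθ| = 0.0255·(19.88)²·|cos 104.5°| = 2.5233 m/s².

2.52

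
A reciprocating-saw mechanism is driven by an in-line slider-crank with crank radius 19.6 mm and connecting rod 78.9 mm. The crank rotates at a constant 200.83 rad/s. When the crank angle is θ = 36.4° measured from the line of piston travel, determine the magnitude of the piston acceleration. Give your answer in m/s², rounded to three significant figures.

698

ω = 200.8 rad/s
x(θ) = r cosθ + √(L² − r² sin²θ); with ω constant, a = ω²·d²x/dθ².
d²x/dθ² = −r cosθ − r²(cos2θ)/√u − r⁴ sin²2θ/(4u^{3/2}),  u = L² − r² sin²θ = 0.00608993 m².
Substituting r = 0.0196 m, L = 0.0789 m, θ = 36.4°: d²x/dθ² = -0.017302 m.
a = ω²·d²x/dθ² = (200.8)²·(-0.017302) = -697.85 m/s²;  |a| = 697.85 m/s².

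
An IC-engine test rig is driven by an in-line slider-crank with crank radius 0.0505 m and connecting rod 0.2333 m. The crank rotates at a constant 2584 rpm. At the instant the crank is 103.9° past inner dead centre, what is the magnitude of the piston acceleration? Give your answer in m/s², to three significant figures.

1610

ω = 2π·2584/60 = 270.6 rad/s
x(θ) = r cosθ + √(L² − r² sin²θ); with ω constant, a = ω²·d²x/dθ².
d²x/dθ² = −r cosθ − r²(cos2θ)/√u − r⁴ sin²2θ/(4u^{3/2}),  u = L² − r² sin²θ = 0.0520258 m².
Substituting r = 0.0505 m, L = 0.2333 m, θ = 103.9°: d²x/dθ² = +0.021992 m.
a = ω²·d²x/dθ² = (270.6)²·(+0.021992) = +1610.3 m/s²;  |a| = 1610.3 m/s².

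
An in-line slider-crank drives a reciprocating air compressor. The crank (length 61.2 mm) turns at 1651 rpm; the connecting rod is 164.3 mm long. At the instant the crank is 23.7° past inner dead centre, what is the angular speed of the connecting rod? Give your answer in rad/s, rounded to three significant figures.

ω = 172.9 rad/s (converted from 1651 rpm).
The rod makes angle φ with the slider axis where L sinφ = r sinθ; differentiating, L cosφ·φ̇ = r ω cosθ.
L cosφ = √(L² − r² sin²θ) = 0.16245 m.
|ω_rod| = r ω |cosθ| / √(L² − r² sin²θ) = 0.0612·172.9·0.91566/0.16245 = 59.641 rad/s.

59.6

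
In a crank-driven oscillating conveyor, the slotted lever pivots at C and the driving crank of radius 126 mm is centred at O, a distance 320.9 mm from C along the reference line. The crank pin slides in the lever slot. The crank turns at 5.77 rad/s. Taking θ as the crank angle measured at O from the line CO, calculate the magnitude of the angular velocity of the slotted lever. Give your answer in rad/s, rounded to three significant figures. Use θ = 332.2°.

1.57

ω = 5.77 rad/s
Crank pin A relative to C: A = (d + r cosθ, r sinθ); lever angle φ = atan2(r sinθ, d + r cosθ).
Differentiating tanφ: φ̇ = rω(d cosθ + r)/(d² + r² + 2dr cosθ).
d² + r² + 2dr cosθ = |CA|² = 0.190386 m²;  d cosθ + r = +0.40986 m.
|ω_lever| = |0.126·5.77·+0.40986| / 0.190386 = 1.5651 rad/s.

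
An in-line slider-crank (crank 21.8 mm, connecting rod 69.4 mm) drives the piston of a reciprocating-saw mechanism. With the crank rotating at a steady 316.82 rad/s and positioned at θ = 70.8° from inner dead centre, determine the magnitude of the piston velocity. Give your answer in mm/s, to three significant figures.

7230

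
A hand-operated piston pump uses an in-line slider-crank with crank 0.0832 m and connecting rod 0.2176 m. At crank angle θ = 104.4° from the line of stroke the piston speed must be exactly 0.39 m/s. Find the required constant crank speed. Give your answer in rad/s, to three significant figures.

5.39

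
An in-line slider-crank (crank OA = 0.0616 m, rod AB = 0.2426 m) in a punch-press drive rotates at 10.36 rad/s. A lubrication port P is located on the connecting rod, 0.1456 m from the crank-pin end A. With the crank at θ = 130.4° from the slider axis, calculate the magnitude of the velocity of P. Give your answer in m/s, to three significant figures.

0.467

ω = 10.36 rad/s.  Crank-pin speed |V_A| = rω = 0.63818 m/s, perpendicular to OA.
Rod angle: sinφ = −(r/L) sinθ ⇒ φ = -11.149°; ω_rod = −rω cosθ/√(L²−r²sin²θ) = +1.7377 rad/s.
V_P = V_A + ω_rod × AP, with AP = 0.1456 m along the rod.
Components: V_Px = −rω sinθ − a·ω_rod·sinφ = -0.43707 m/s;  V_Py = rω cosθ + a·ω_rod·cosφ = -0.16538 m/s.
|V_P| = √(V_Px² + V_Py²) = 0.46731 m/s.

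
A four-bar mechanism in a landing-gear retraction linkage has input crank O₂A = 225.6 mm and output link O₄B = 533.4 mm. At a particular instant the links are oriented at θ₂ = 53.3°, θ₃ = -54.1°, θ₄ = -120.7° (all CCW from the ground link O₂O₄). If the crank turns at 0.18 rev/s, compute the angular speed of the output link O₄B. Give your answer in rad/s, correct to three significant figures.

0.497

ω₂ = 1.131 rad/s (from 0.18 rev/s).
Differentiating the loop-closure r₂e^{iθ₂}+r₃e^{iθ₃}=r₁+r₄e^{iθ₄} gives r₂ω₂e^{iθ₂}+r₃ω₃e^{iθ₃}=r₄ω₄e^{iθ₄}.
Eliminating the other unknown: ω₄ = r₂ω₂ sin(θ₂−θ₃) / [r₄ sin(θ₄−θ₃)].
Numerator sine = +0.95424; denominator sine = -0.91775.
Result = 0.2256·1.131·(+0.95424) / (0.5334·(-0.91775)) = -0.49736 rad/s; magnitude 0.49736 rad/s.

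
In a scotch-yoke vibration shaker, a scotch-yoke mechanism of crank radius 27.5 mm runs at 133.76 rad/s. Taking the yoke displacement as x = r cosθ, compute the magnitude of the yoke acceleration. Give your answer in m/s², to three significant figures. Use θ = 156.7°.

ω = 133.8 rad/s
x = r cosθ ⇒ ẍ = −rω² cosθ (ω constant).
|a| = rω²|cosθ| = 0.0275·(133.8)²·|cos 156.7°| = 451.9 m/s².

452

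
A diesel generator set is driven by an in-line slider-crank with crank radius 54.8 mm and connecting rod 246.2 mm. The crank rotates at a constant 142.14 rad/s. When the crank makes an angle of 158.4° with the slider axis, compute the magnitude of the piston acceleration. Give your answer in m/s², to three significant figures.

848

ω = 142.1 rad/s
x(θ) = r cosθ + √(L² − r² sin²θ); with ω constant, a = ω²·d²x/dθ².
d²x/dθ² = −r cosθ − r²(cos2θ)/√u − r⁴ sin²2θ/(4u^{3/2}),  u = L² − r² sin²θ = 0.0602075 m².
Substituting r = 0.0548 m, L = 0.2462 m, θ = 158.4°: d²x/dθ² = +0.041959 m.
a = ω²·d²x/dθ² = (142.1)²·(+0.041959) = +847.72 m/s²;  |a| = 847.72 m/s².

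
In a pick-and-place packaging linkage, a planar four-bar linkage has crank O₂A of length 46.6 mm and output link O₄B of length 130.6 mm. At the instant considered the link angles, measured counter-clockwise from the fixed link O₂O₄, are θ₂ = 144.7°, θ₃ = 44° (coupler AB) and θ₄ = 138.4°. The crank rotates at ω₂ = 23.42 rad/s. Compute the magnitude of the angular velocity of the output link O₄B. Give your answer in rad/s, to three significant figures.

8.24

ω₂ = 23.42 rad/s
Differentiating the loop-closure r₂e^{iθ₂}+r₃e^{iθ₃}=r₁+r₄e^{iθ₄} gives r₂ω₂e^{iθ₂}+r₃ω₃e^{iθ₃}=r₄ω₄e^{iθ₄}.
Eliminating the other unknown: ω₄ = r₂ω₂ sin(θ₂−θ₃) / [r₄ sin(θ₄−θ₃)].
Numerator sine = +0.98261; denominator sine = +0.99705.
Result = 0.0466·23.42·(+0.98261) / (0.1306·(+0.99705)) = +8.2356 rad/s; magnitude 8.2356 rad/s.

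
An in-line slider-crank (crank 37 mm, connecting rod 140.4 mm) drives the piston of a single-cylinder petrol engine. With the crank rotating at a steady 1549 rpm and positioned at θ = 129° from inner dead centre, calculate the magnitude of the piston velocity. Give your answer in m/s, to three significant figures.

3.87

ω = 2π·1549/60 = 162.2 rad/s
For an in-line slider-crank, x = r cosθ + √(L² − r² sin²θ), so v = −rω sinθ·[1 + r cosθ/√(L² − r² sin²θ)].
With r = 0.037 m, L = 0.1404 m, θ = 129°: √(L² − r² sin²θ) = 0.13742 m.
v = −0.037·162.2·0.77715·[1 + 0.037·-0.62932/0.13742] = -3.874 m/s.
|v| = 3.874 m/s.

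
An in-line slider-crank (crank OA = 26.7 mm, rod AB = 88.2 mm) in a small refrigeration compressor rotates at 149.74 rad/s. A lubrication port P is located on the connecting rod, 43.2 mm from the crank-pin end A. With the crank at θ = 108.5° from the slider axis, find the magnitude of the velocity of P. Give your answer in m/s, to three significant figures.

ω = 149.7 rad/s.  Crank-pin speed |V_A| = rω = 3.9981 m/s, perpendicular to OA.
Rod angle: sinφ = −(r/L) sinθ ⇒ φ = -16.683°; ω_rod = −rω cosθ/√(L²−r²sin²θ) = +15.015 rad/s.
V_P = V_A + ω_rod × AP, with AP = 0.0432 m along the rod.
Components: V_Px = −rω sinθ − a·ω_rod·sinφ = -3.6052 m/s;  V_Py = rω cosθ + a·ω_rod·cosφ = -0.64725 m/s.
|V_P| = √(V_Px² + V_Py²) = 3.6629 m/s.

3.66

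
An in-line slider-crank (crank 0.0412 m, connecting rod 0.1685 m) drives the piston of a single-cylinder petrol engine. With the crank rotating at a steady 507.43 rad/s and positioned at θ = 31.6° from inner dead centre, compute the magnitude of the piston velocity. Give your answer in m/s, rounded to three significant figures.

13.3

ω = 507.4 rad/s
For an in-line slider-crank, x = r cosθ + √(L² − r² sin²θ), so v = −rω sinθ·[1 + r cosθ/√(L² − r² sin²θ)].
With r = 0.0412 m, L = 0.1685 m, θ = 31.6°: √(L² − r² sin²θ) = 0.16711 m.
v = −0.0412·507.4·0.52399·[1 + 0.0412·0.85173/0.16711] = -13.255 m/s.
|v| = 13.255 m/s.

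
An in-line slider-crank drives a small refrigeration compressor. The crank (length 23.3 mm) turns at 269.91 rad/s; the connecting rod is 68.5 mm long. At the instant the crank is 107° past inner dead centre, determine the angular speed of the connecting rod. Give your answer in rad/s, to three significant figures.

ω = 269.9 rad/s
The rod makes angle φ with the slider axis where L sinφ = r sinθ; differentiating, L cosφ·φ̇ = r ω cosθ.
L cosφ = √(L² − r² sin²θ) = 0.064775 m.
|ω_rod| = r ω |cosθ| / √(L² − r² sin²θ) = 0.0233·269.9·0.29237/0.064775 = 28.386 rad/s.

28.4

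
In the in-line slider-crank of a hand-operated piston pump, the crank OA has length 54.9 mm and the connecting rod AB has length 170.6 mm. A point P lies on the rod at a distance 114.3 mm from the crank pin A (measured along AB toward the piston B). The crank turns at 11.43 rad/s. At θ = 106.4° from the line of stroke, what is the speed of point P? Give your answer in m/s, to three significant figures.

ω = 11.43 rad/s.  Crank-pin speed |V_A| = rω = 0.62751 m/s, perpendicular to OA.
Rod angle: sinφ = −(r/L) sinθ ⇒ φ = -17.982°; ω_rod = −rω cosθ/√(L²−r²sin²θ) = +1.0918 rad/s.
V_P = V_A + ω_rod × AP, with AP = 0.1143 m along the rod.
Components: V_Px = −rω sinθ − a·ω_rod·sinφ = -0.56345 m/s;  V_Py = rω cosθ + a·ω_rod·cosφ = -0.058469 m/s.
|V_P| = √(V_Px² + V_Py²) = 0.56647 m/s.

0.566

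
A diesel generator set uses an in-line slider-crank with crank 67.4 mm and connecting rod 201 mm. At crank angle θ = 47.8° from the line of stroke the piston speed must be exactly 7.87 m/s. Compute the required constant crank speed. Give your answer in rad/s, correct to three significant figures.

128

For an in-line slider-crank, |v_piston| = rω|sinθ|·[1 + r cosθ/√(L² − r² sin²θ)].
With r = 0.0674 m, L = 0.201 m, θ = 47.8°: the bracketed kinematic factor |dx/dθ| = 0.061541 m.
ω = v/|dx/dθ| = 7.87/0.061541 = 127.88 rad/s.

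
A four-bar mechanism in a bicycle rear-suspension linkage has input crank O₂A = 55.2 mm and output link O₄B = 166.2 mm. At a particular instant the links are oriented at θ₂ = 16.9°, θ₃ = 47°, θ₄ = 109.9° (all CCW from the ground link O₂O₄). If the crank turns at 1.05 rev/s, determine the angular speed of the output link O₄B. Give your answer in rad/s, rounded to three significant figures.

ω₂ = 6.597 rad/s (from 1.05 rev/s).
Differentiating the loop-closure r₂e^{iθ₂}+r₃e^{iθ₃}=r₁+r₄e^{iθ₄} gives r₂ω₂e^{iθ₂}+r₃ω₃e^{iθ₃}=r₄ω₄e^{iθ₄}.
Eliminating the other unknown: ω₄ = r₂ω₂ sin(θ₂−θ₃) / [r₄ sin(θ₄−θ₃)].
Numerator sine = -0.50151; denominator sine = +0.89021.
Result = 0.0552·6.597·(-0.50151) / (0.1662·(+0.89021)) = -1.2344 rad/s; magnitude 1.2344 rad/s.

1.23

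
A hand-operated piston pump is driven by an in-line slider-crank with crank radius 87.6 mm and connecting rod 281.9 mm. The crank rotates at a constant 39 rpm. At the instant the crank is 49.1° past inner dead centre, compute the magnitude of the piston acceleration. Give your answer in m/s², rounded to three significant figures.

0.902

ω = 2π·39/60 = 4.084 rad/s
x(θ) = r cosθ + √(L² − r² sin²θ); with ω constant, a = ω²·d²x/dθ².
d²x/dθ² = −r cosθ − r²(cos2θ)/√u − r⁴ sin²2θ/(4u^{3/2}),  u = L² − r² sin²θ = 0.0750835 m².
Substituting r = 0.0876 m, L = 0.2819 m, θ = 49.1°: d²x/dθ² = -0.054062 m.
a = ω²·d²x/dθ² = (4.084)²·(-0.054062) = -0.90173 m/s²;  |a| = 0.90173 m/s².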